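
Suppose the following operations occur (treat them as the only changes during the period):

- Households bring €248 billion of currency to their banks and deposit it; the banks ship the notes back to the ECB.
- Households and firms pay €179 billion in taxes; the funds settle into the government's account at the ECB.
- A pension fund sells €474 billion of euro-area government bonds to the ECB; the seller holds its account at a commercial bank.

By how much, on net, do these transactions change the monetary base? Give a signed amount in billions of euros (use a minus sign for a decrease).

+€295 billion

Currency deposit €248 billion: just a shift between currency and reserves — both are base money → 0.
Government account inflow €179 billion: reserves shift to a non-base liability → −€179B.
Asset purchase (from non-banks) €474 billion: ECB balance sheet expands → +€474B.
Net: 0 − 179 + 474 = +€295 billion.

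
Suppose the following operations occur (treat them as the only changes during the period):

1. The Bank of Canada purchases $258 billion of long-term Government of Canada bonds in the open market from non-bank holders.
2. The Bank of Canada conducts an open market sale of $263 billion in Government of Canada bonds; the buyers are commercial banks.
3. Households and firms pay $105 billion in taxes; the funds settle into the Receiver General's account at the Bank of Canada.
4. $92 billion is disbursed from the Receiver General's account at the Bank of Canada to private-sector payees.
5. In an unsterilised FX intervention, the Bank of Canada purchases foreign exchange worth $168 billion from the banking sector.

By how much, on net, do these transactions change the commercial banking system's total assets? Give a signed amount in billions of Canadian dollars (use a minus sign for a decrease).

+$245 billion

Bank of Canada balance sheet:
  Assets:      Securities −$5B, Foreign assets +$168B
  Liabilities: Bank reserves +$150B, Government deposits +$13B
Commercial banking system:
  Assets:      Reserves at CB +$150B, Securities +$263B, Foreign assets −$168B
  Liabilities: Checkable deposits +$245B
Change in total bank assets = +$245 billion.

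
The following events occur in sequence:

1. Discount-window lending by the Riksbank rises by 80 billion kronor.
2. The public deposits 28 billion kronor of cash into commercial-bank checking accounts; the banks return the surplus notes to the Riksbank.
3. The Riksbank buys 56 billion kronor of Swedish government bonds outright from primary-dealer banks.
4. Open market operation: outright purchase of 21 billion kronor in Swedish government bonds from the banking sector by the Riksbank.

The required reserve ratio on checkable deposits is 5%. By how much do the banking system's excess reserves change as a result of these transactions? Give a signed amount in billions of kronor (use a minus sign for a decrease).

+183.6 billion

Discount-window loan 80 billion kronor: reserves +80B, deposits 0.
Currency deposit 28 billion kronor: reserves +28B, deposits +28B.
OMO purchase (from banks) 56 billion kronor: reserves +56B, deposits 0.
OMO purchase (from banks) 21 billion kronor: reserves +21B, deposits 0.
Totals: Δreserves = +185B, Δdeposits = +28B.
Δrequired reserves = 5% × +28B = +1.4B.
Δexcess reserves = Δreserves − Δrequired = +185B − (+1.4B) = +183.6 billion.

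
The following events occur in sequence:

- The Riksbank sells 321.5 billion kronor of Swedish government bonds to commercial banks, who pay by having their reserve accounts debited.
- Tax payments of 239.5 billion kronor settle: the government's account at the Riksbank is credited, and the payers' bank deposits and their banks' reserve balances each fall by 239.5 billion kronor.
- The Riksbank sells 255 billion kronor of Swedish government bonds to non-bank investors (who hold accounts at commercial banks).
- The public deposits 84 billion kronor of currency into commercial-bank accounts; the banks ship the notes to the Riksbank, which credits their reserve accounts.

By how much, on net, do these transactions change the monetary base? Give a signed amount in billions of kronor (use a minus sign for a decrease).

Riksbank balance sheet:
  Assets:      Securities −576.5B
  Liabilities: Bank reserves −732B, Currency in circulation −84B, Government deposits +239.5B
Monetary base = currency + reserves: −84B + (−732B) = -816 billion.

-816 billion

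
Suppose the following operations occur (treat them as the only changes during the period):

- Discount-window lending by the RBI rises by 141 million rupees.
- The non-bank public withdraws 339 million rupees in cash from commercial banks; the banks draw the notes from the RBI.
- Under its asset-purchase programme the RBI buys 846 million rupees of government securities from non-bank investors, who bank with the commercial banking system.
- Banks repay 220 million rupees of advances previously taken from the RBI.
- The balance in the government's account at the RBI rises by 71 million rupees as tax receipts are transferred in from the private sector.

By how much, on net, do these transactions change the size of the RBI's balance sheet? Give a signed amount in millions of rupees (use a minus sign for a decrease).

Discount-window loan 141 million rupees: an RBI asset is acquired → +141M.
Currency withdrawal 339 million rupees: only the composition of liabilities changes → 0.
Asset purchase (from non-banks) 846 million rupees: an RBI asset is acquired → +846M.
Discount-window repayment 220 million rupees: an RBI asset is shed → −220M.
Government account inflow 71 million rupees: only the composition of liabilities changes → 0.
Net: 141 + 0 + 846 − 220 + 0 = +767 million.

+767 million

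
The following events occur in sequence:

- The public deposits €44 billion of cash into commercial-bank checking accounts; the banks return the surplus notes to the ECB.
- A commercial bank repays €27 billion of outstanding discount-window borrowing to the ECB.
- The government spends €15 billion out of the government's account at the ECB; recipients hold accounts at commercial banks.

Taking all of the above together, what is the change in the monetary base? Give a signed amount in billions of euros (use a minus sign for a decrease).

-€12 billion

Currency deposit €44 billion: just a shift between currency and reserves — both are base money → 0.
Discount-window repayment €27 billion: ECB balance sheet contracts → −€27B.
Government spending €15 billion: a non-base liability converts back to reserves → +€15B.
Net: 0 − 27 + 15 = -€12 billion.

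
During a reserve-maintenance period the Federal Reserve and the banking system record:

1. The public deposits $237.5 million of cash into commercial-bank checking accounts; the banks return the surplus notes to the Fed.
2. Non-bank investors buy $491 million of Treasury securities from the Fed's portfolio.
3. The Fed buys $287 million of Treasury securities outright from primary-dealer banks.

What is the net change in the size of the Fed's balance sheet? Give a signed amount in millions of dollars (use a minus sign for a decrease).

-$204 million

Currency deposit $237.5 million: only the composition of liabilities changes → 0.
Asset sale (to non-banks) $491 million: a Fed asset is shed → −$491M.
OMO purchase (from banks) $287 million: a Fed asset is acquired → +$287M.
Net: 0 − 491 + 287 = -$204 million.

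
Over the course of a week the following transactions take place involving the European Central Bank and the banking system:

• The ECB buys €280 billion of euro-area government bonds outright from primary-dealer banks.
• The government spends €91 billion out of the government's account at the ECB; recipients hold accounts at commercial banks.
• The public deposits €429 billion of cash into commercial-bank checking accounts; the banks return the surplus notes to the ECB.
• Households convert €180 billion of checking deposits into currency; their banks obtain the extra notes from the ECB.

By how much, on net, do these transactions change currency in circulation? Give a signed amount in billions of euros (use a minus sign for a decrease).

-€249 billion

OMO purchase (from banks) €280 billion: no currency enters or leaves circulation → 0.
Government spending €91 billion: no currency enters or leaves circulation → 0.
Currency deposit €429 billion: notes return to the central bank → −€429B.
Currency withdrawal €180 billion: notes leave the central bank → +€180B.
Net: 0 + 0 − 429 + 180 = -€249 billion.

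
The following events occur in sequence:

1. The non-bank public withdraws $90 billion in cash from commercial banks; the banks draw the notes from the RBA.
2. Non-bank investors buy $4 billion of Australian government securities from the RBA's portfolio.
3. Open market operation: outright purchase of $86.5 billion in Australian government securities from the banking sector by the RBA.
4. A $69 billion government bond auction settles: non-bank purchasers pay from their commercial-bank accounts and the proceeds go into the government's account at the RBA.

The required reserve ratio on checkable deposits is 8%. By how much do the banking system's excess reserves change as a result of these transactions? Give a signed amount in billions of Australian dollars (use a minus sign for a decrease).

Currency withdrawal $90 billion: reserves −$90B, deposits −$90B.
Asset sale (to non-banks) $4 billion: reserves −$4B, deposits −$4B.
OMO purchase (from banks) $86.5 billion: reserves +$86.5B, deposits 0.
Government account inflow $69 billion: reserves −$69B, deposits −$69B.
Totals: Δreserves = −$76.5B, Δdeposits = −$163B.
Δrequired reserves = 8% × −$163B = −$13.04B.
Δexcess reserves = Δreserves − Δrequired = −$76.5B − (−$13.04B) = -$63.46 billion.

-$63.46 billion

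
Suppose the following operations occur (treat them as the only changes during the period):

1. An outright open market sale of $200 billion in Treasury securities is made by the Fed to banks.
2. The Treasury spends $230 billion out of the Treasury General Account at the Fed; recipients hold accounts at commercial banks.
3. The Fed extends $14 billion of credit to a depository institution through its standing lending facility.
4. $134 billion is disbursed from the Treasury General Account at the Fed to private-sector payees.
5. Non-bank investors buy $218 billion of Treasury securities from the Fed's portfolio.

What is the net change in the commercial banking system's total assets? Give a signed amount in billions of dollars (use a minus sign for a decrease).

+$160 billion

OMO sale (to banks) $200 billion: just an asset swap on bank balance sheets → 0.
Government spending $230 billion: bank balance sheets expand → +$230B.
Discount-window loan $14 billion: bank balance sheets expand → +$14B.
Government spending $134 billion: bank balance sheets expand → +$134B.
Asset sale (to non-banks) $218 billion: bank balance sheets shrink → −$218B.
Net: 0 + 230 + 14 + 134 − 218 = +$160 billion.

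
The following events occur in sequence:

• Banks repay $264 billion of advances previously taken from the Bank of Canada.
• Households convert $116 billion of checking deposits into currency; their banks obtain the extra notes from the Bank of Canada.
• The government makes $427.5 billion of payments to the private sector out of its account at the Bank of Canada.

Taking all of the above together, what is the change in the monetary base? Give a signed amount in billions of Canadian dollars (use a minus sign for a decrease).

+$163.5 billion

Bank of Canada balance sheet:
  Assets:      Loans to banks −$264B
  Liabilities: Bank reserves +$47.5B, Currency in circulation +$116B, Government deposits −$427.5B
Commercial banking system:
  Assets:      Reserves at CB +$47.5B
  Liabilities: Checkable deposits +$311.5B, Borrowings from CB −$264B
Monetary base = currency + reserves: +$116B + (+$47.5B) = +$163.5 billion.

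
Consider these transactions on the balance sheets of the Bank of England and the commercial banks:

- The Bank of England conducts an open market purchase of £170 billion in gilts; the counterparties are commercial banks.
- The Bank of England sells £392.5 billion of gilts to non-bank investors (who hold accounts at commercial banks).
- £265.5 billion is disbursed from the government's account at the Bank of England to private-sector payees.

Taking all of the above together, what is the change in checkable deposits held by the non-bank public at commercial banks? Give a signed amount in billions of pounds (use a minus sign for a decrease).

OMO purchase (from banks) £170 billion: the counterparty is a bank, so public deposits are unchanged → 0.
Asset sale (to non-banks) £392.5 billion: non-bank counterparties' bank balances fall → −£392.5B.
Government spending £265.5 billion: non-bank counterparties' bank balances rise → +£265.5B.
Net: 0 − 392.5 + 265.5 = -£127 billion.

-£127 billion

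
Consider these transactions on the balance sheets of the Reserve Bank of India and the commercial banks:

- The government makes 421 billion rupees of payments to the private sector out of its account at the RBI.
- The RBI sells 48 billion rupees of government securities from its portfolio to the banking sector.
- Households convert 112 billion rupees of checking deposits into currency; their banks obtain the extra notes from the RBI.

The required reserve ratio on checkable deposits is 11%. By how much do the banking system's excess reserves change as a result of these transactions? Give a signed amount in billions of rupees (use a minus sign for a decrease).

Government spending 421 billion rupees: reserves +421B, deposits +421B.
OMO sale (to banks) 48 billion rupees: reserves −48B, deposits 0.
Currency withdrawal 112 billion rupees: reserves −112B, deposits −112B.
Totals: Δreserves = +261B, Δdeposits = +309B.
Δrequired reserves = 11% × +309B = +33.99B.
Δexcess reserves = Δreserves − Δrequired = +261B − (+33.99B) = +227.01 billion.

+227.01 billion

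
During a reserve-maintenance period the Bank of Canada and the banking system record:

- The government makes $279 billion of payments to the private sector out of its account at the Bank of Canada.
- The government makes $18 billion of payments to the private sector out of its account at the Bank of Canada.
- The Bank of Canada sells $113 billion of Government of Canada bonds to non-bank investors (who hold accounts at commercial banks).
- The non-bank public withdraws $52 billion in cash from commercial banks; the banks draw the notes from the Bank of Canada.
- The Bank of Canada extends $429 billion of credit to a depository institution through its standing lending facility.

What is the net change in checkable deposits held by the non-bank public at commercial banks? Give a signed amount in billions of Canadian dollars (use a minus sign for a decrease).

+$132 billion

Government spending $279 billion: non-bank counterparties' bank balances rise → +$279B.
Government spending $18 billion: non-bank counterparties' bank balances rise → +$18B.
Asset sale (to non-banks) $113 billion: non-bank counterparties' bank balances fall → −$113B.
Currency withdrawal $52 billion: non-bank counterparties' bank balances fall → −$52B.
Discount-window loan $429 billion: the counterparty is a bank, so public deposits are unchanged → 0.
Net: 279 + 18 − 113 − 52 + 0 = +$132 billion.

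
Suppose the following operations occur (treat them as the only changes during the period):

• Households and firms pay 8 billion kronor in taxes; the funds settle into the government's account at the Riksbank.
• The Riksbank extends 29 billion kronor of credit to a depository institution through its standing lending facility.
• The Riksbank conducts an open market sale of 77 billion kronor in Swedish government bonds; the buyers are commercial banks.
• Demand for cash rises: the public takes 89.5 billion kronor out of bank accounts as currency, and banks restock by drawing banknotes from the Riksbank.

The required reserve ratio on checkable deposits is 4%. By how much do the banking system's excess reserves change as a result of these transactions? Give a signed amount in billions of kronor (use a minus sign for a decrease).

-141.6 billion

Government account inflow 8 billion kronor: reserves −8B, deposits −8B.
Discount-window loan 29 billion kronor: reserves +29B, deposits 0.
OMO sale (to banks) 77 billion kronor: reserves −77B, deposits 0.
Currency withdrawal 89.5 billion kronor: reserves −89.5B, deposits −89.5B.
Totals: Δreserves = −145.5B, Δdeposits = −97.5B.
Δrequired reserves = 4% × −97.5B = −3.9B.
Δexcess reserves = Δreserves − Δrequired = −145.5B − (−3.9B) = -141.6 billion.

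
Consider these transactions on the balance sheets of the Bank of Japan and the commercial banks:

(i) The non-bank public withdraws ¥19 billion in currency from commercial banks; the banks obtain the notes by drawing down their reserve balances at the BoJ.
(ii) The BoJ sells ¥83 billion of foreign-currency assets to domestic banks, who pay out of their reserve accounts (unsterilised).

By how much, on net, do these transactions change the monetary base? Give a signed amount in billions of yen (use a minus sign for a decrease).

-¥83 billion

Currency withdrawal ¥19 billion: just a shift between currency and reserves — both are base money → 0.
FX sale ¥83 billion: BoJ balance sheet contracts → −¥83B.
Net: 0 − 83 = -¥83 billion.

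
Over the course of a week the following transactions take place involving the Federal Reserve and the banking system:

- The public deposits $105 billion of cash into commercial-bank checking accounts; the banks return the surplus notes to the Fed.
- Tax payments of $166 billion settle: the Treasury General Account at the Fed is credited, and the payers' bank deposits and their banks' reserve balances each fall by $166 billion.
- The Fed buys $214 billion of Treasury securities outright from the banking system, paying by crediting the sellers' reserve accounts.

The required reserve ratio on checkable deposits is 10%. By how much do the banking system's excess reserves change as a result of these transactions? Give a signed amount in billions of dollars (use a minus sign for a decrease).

+$159.1 billion

Currency deposit $105 billion: reserves +$105B, deposits +$105B.
Government account inflow $166 billion: reserves −$166B, deposits −$166B.
OMO purchase (from banks) $214 billion: reserves +$214B, deposits 0.
Totals: Δreserves = +$153B, Δdeposits = −$61B.
Δrequired reserves = 10% × −$61B = −$6.1B.
Δexcess reserves = Δreserves − Δrequired = +$153B − (−$6.1B) = +$159.1 billion.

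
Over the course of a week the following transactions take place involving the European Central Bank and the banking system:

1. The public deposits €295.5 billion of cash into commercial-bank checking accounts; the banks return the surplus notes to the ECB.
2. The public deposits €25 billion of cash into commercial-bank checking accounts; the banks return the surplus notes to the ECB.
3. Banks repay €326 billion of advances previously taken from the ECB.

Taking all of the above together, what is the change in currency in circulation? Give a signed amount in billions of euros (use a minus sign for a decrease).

Currency deposit €295.5 billion: notes return to the central bank → −€295.5B.
Currency deposit €25 billion: notes return to the central bank → −€25B.
Discount-window repayment €326 billion: no currency enters or leaves circulation → 0.
Net: −295.5 − 25 + 0 = -€320.5 billion.

-€320.5 billion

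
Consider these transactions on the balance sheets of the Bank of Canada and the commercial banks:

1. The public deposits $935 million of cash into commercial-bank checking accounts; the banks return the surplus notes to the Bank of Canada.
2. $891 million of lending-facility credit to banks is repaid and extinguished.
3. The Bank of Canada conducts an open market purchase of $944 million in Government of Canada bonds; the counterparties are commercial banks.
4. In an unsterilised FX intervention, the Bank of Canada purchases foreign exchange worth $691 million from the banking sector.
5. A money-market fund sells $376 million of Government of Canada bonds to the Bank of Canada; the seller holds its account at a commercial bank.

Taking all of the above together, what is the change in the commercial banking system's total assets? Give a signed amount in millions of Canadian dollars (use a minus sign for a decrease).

Bank of Canada balance sheet:
  Assets:      Securities +$1320M, Loans to banks −$891M, Foreign assets +$691M
  Liabilities: Bank reserves +$2055M, Currency in circulation −$935M
Commercial banking system:
  Assets:      Reserves at CB +$2055M, Securities −$944M, Foreign assets −$691M
  Liabilities: Checkable deposits +$1311M, Borrowings from CB −$891M
Change in total bank assets = +$420 million.

+$420 million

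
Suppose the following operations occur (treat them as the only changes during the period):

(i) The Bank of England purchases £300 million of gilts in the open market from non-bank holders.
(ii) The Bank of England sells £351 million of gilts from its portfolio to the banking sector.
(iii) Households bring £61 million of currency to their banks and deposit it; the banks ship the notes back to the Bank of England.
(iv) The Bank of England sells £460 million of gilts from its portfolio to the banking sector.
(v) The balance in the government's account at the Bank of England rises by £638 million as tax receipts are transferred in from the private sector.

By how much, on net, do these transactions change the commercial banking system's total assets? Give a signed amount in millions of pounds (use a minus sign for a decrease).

Bank of England balance sheet:
  Assets:      Securities −£511M
  Liabilities: Bank reserves −£1088M, Currency in circulation −£61M, Government deposits +£638M
Commercial banking system:
  Assets:      Reserves at CB −£1088M, Securities +£811M
  Liabilities: Checkable deposits −£277M
Change in total bank assets = -£277 million.

-£277 million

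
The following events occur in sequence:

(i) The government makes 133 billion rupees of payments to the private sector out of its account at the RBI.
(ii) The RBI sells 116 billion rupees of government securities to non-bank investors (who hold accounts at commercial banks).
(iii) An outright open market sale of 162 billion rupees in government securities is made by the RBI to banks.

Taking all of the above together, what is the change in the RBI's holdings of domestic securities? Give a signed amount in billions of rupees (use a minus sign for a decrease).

-278 billion

Government spending 133 billion rupees: the RBI's securities portfolio is untouched → 0.
Asset sale (to non-banks) 116 billion rupees: securities removed from the RBI's portfolio → −116B.
OMO sale (to banks) 162 billion rupees: securities removed from the RBI's portfolio → −162B.
Net: 0 − 116 − 162 = -278 billion.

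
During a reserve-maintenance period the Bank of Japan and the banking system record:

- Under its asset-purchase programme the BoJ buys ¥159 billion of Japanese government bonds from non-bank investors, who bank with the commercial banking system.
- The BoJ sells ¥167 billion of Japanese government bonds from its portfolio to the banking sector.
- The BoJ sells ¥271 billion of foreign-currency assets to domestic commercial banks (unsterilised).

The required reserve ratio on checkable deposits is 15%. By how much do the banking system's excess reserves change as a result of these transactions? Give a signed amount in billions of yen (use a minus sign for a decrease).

Asset purchase (from non-banks) ¥159 billion: reserves +¥159B, deposits +¥159B.
OMO sale (to banks) ¥167 billion: reserves −¥167B, deposits 0.
FX sale ¥271 billion: reserves −¥271B, deposits 0.
Totals: Δreserves = −¥279B, Δdeposits = +¥159B.
Δrequired reserves = 15% × +¥159B = +¥23.85B.
Δexcess reserves = Δreserves − Δrequired = −¥279B − (+¥23.85B) = -¥302.85 billion.

-¥302.85 billion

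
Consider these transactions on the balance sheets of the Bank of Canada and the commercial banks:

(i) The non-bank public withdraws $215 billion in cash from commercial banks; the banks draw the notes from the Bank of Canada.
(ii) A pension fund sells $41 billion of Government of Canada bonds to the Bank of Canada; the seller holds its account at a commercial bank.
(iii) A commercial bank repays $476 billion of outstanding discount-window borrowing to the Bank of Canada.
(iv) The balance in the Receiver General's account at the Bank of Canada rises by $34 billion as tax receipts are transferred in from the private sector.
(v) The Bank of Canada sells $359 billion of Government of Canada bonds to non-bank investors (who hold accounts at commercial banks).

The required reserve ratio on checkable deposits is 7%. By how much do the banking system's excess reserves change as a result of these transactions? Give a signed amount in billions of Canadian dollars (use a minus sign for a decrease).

Currency withdrawal $215 billion: reserves −$215B, deposits −$215B.
Asset purchase (from non-banks) $41 billion: reserves +$41B, deposits +$41B.
Discount-window repayment $476 billion: reserves −$476B, deposits 0.
Government account inflow $34 billion: reserves −$34B, deposits −$34B.
Asset sale (to non-banks) $359 billion: reserves −$359B, deposits −$359B.
Totals: Δreserves = −$1043B, Δdeposits = −$567B.
Δrequired reserves = 7% × −$567B = −$39.69B.
Δexcess reserves = Δreserves − Δrequired = −$1043B − (−$39.69B) = -$1003.31 billion.

-$1003.31 billion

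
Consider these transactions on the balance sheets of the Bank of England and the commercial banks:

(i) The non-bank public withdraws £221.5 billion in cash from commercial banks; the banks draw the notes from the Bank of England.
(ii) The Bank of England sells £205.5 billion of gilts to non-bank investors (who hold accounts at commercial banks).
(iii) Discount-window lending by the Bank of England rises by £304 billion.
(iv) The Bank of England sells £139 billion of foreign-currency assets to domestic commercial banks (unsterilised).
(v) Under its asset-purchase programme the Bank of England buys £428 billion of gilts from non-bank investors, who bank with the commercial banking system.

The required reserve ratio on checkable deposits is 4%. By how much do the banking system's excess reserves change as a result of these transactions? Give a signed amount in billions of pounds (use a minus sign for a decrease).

Currency withdrawal £221.5 billion: reserves −£221.5B, deposits −£221.5B.
Asset sale (to non-banks) £205.5 billion: reserves −£205.5B, deposits −£205.5B.
Discount-window loan £304 billion: reserves +£304B, deposits 0.
FX sale £139 billion: reserves −£139B, deposits 0.
Asset purchase (from non-banks) £428 billion: reserves +£428B, deposits +£428B.
Totals: Δreserves = +£166B, Δdeposits = +£1B.
Δrequired reserves = 4% × +£1B = +£0.04B.
Δexcess reserves = Δreserves − Δrequired = +£166B − (+£0.04B) = +£165.96 billion.

+£165.96 billion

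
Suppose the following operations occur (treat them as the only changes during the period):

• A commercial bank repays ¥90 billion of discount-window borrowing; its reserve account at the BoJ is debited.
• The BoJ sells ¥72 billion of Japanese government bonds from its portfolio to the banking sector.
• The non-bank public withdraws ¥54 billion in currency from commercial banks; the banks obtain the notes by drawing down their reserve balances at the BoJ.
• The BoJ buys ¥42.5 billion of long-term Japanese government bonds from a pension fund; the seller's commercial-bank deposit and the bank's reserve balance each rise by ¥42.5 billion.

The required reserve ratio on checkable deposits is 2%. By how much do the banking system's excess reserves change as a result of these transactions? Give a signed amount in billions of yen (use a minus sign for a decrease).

-¥173.27 billion

Discount-window repayment ¥90 billion: reserves −¥90B, deposits 0.
OMO sale (to banks) ¥72 billion: reserves −¥72B, deposits 0.
Currency withdrawal ¥54 billion: reserves −¥54B, deposits −¥54B.
Asset purchase (from non-banks) ¥42.5 billion: reserves +¥42.5B, deposits +¥42.5B.
Totals: Δreserves = −¥173.5B, Δdeposits = −¥11.5B.
Δrequired reserves = 2% × −¥11.5B = −¥0.23B.
Δexcess reserves = Δreserves − Δrequired = −¥173.5B − (−¥0.23B) = -¥173.27 billion.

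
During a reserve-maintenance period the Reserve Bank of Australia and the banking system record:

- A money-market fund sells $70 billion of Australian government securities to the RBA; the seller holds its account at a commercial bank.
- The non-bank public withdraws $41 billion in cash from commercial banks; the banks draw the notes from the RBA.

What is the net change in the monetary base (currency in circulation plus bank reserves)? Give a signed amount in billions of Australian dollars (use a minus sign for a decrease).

RBA balance sheet:
  Assets:      Securities +$70B
  Liabilities: Bank reserves +$29B, Currency in circulation +$41B
Monetary base = currency + reserves: +$41B + (+$29B) = +$70 billion.

+$70 billion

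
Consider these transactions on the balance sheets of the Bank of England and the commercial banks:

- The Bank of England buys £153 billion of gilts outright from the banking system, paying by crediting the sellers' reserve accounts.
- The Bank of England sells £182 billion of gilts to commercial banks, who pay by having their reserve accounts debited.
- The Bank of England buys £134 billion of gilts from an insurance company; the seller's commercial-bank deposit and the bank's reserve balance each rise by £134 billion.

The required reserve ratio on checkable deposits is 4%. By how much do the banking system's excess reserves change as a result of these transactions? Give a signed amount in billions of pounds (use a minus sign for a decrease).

OMO purchase (from banks) £153 billion: reserves +£153B, deposits 0.
OMO sale (to banks) £182 billion: reserves −£182B, deposits 0.
Asset purchase (from non-banks) £134 billion: reserves +£134B, deposits +£134B.
Totals: Δreserves = +£105B, Δdeposits = +£134B.
Δrequired reserves = 4% × +£134B = +£5.36B.
Δexcess reserves = Δreserves − Δrequired = +£105B − (+£5.36B) = +£99.64 billion.

+£99.64 billion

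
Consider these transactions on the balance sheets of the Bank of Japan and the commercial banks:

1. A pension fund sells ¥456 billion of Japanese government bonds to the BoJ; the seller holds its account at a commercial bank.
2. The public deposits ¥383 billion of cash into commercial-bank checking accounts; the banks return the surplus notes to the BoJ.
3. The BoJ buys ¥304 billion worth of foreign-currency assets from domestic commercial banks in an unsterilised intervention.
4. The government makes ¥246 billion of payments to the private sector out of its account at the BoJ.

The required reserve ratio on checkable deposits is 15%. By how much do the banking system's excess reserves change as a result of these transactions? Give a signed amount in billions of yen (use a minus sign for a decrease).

Asset purchase (from non-banks) ¥456 billion: reserves +¥456B, deposits +¥456B.
Currency deposit ¥383 billion: reserves +¥383B, deposits +¥383B.
FX purchase ¥304 billion: reserves +¥304B, deposits 0.
Government spending ¥246 billion: reserves +¥246B, deposits +¥246B.
Totals: Δreserves = +¥1389B, Δdeposits = +¥1085B.
Δrequired reserves = 15% × +¥1085B = +¥162.75B.
Δexcess reserves = Δreserves − Δrequired = +¥1389B − (+¥162.75B) = +¥1226.25 billion.

+¥1226.25 billion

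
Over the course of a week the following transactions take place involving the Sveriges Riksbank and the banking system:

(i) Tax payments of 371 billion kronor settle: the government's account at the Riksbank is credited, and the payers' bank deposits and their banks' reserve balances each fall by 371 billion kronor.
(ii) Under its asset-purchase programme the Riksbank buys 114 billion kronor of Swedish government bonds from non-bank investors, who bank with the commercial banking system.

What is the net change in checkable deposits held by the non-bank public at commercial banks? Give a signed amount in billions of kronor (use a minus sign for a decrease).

-257 billion

Riksbank balance sheet:
  Assets:      Securities +114B
  Liabilities: Bank reserves −257B, Government deposits +371B
Commercial banking system:
  Assets:      Reserves at CB −257B
  Liabilities: Checkable deposits −257B
So the change in checkable deposits held by the non-bank public at commercial banks is -257 billion.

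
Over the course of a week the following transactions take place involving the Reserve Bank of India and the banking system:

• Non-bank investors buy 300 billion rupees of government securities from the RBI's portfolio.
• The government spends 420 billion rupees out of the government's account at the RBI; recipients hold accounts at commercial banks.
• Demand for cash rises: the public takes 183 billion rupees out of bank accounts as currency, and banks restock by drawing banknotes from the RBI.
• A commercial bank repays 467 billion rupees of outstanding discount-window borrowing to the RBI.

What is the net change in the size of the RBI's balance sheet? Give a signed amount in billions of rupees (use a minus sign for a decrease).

-767 billion

RBI balance sheet:
  Assets:      Securities −300B, Loans to banks −467B
  Liabilities: Bank reserves −530B, Currency in circulation +183B, Government deposits −420B
Commercial banking system:
  Assets:      Reserves at CB −530B
  Liabilities: Checkable deposits −63B, Borrowings from CB −467B
Change in total RBI assets = -767 billion.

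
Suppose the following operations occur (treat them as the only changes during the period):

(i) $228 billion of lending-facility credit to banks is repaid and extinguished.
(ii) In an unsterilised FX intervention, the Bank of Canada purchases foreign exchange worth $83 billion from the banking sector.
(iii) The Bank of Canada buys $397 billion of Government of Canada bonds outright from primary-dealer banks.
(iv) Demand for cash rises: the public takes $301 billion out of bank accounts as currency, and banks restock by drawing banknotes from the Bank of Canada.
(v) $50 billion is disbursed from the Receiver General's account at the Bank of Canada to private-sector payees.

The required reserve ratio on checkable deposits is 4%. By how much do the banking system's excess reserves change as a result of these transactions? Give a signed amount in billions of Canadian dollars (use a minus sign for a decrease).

+$11.04 billion

Discount-window repayment $228 billion: reserves −$228B, deposits 0.
FX purchase $83 billion: reserves +$83B, deposits 0.
OMO purchase (from banks) $397 billion: reserves +$397B, deposits 0.
Currency withdrawal $301 billion: reserves −$301B, deposits −$301B.
Government spending $50 billion: reserves +$50B, deposits +$50B.
Totals: Δreserves = +$1B, Δdeposits = −$251B.
Δrequired reserves = 4% × −$251B = −$10.04B.
Δexcess reserves = Δreserves − Δrequired = +$1B − (−$10.04B) = +$11.04 billion.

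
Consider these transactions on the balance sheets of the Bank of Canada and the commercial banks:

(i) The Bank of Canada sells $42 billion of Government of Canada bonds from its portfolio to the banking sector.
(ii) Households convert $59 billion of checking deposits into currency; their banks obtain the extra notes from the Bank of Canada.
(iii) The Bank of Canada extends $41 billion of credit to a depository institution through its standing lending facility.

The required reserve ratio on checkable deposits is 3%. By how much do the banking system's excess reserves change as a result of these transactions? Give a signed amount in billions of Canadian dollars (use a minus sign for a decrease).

-$58.23 billion

OMO sale (to banks) $42 billion: reserves −$42B, deposits 0.
Currency withdrawal $59 billion: reserves −$59B, deposits −$59B.
Discount-window loan $41 billion: reserves +$41B, deposits 0.
Totals: Δreserves = −$60B, Δdeposits = −$59B.
Δrequired reserves = 3% × −$59B = −$1.77B.
Δexcess reserves = Δreserves − Δrequired = −$60B − (−$1.77B) = -$58.23 billion.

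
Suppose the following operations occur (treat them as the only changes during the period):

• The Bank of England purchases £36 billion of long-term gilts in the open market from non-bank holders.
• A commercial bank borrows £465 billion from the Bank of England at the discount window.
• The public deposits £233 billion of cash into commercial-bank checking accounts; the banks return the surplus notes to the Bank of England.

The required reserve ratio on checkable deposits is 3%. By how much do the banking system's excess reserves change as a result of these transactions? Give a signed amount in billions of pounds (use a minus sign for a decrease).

+£725.93 billion

Asset purchase (from non-banks) £36 billion: reserves +£36B, deposits +£36B.
Discount-window loan £465 billion: reserves +£465B, deposits 0.
Currency deposit £233 billion: reserves +£233B, deposits +£233B.
Totals: Δreserves = +£734B, Δdeposits = +£269B.
Δrequired reserves = 3% × +£269B = +£8.07B.
Δexcess reserves = Δreserves − Δrequired = +£734B − (+£8.07B) = +£725.93 billion.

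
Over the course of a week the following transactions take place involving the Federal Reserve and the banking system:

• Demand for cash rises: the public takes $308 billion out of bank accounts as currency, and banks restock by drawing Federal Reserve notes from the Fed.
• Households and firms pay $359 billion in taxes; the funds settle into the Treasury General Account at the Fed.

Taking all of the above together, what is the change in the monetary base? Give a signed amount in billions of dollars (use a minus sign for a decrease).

Currency withdrawal $308 billion: just a shift between currency and reserves — both are base money → 0.
Government account inflow $359 billion: reserves shift to a non-base liability → −$359B.
Net: 0 − 359 = -$359 billion.

-$359 billion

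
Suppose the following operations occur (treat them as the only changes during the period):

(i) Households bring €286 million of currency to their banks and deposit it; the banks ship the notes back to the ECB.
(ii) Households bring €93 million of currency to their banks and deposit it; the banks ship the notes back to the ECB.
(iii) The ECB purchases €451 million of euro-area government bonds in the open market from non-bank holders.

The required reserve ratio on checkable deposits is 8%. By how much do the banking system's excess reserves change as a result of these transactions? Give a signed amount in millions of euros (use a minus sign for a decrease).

Currency deposit €286 million: reserves +€286M, deposits +€286M.
Currency deposit €93 million: reserves +€93M, deposits +€93M.
Asset purchase (from non-banks) €451 million: reserves +€451M, deposits +€451M.
Totals: Δreserves = +€830M, Δdeposits = +€830M.
Δrequired reserves = 8% × +€830M = +€66.4M.
Δexcess reserves = Δreserves − Δrequired = +€830M − (+€66.4M) = +€763.6 million.

+€763.6 million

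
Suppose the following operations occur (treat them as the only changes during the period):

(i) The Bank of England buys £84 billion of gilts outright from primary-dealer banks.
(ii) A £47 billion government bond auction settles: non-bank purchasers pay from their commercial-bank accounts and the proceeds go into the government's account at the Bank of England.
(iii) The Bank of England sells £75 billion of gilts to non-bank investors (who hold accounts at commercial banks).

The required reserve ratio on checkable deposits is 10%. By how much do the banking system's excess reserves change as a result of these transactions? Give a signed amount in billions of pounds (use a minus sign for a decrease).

OMO purchase (from banks) £84 billion: reserves +£84B, deposits 0.
Government account inflow £47 billion: reserves −£47B, deposits −£47B.
Asset sale (to non-banks) £75 billion: reserves −£75B, deposits −£75B.
Totals: Δreserves = −£38B, Δdeposits = −£122B.
Δrequired reserves = 10% × −£122B = −£12.2B.
Δexcess reserves = Δreserves − Δrequired = −£38B − (−£12.2B) = -£25.8 billion.

-£25.8 billion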